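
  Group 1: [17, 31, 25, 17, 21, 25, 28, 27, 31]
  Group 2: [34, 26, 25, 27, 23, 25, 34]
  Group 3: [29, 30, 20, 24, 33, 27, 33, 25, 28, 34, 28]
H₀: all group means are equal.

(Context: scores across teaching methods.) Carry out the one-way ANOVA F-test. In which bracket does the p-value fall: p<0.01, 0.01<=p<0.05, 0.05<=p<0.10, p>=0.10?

Group means [24.67, 27.71, 28.27], grand mean 26.926
SSB = Σnᵢ(x̄ᵢ−x̄)² = 70.241; SSW = ΣΣ(x−x̄ᵢ)² = 527.610
MSB = 70.241/2 = 35.1207; MSW = 527.610/24 = 21.9838
F = MSB/MSW = 1.5976
df = (2, 24)
p-value (upper-tail) = 0.22317
→ bracket: p>=0.10

p-value bracket: p>=0.10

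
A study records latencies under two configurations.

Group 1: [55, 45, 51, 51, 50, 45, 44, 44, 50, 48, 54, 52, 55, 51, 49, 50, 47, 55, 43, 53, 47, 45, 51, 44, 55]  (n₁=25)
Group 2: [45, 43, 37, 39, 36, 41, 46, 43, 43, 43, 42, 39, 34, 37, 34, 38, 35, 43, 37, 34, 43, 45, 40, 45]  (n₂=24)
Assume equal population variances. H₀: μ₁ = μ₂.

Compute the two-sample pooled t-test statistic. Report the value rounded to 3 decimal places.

x̄₁=49.360, s₁=3.967, n₁=25
x̄₂=40.083, s₂=3.911, n₂=24
s_p² = [24·3.967² + 23·3.911²]/47 = 15.5233
SE = √(s_p²·(1/25+1/24)) = 1.1259
t = (49.360−40.083)/1.1259 = 8.2391
df = 47

test statistic = 8.239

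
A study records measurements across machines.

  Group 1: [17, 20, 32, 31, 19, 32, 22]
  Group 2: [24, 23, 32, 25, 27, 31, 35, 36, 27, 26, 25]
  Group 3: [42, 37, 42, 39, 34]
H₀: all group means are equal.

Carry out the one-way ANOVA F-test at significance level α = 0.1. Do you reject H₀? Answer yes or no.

reject H₀: yes

Group means [24.71, 28.27, 38.80], grand mean 29.478
SSB = Σnᵢ(x̄ᵢ−x̄)² = 609.329; SSW = ΣΣ(x−x̄ᵢ)² = 516.410
MSB = 609.329/2 = 304.6644; MSW = 516.410/20 = 25.8205
F = MSB/MSW = 11.7993
df = (2, 20)
p-value (upper-tail) = 0.00041
At α=0.1: p < α → reject H₀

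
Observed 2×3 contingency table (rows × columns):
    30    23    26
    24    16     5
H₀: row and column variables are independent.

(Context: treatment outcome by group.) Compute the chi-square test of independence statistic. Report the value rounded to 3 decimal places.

Row totals [79, 45], col totals [54, 39, 31], n=124
χ² = (30−34.40)²/34.40 + (23−24.85)²/24.85 + (26−19.75)²/19.75 + (24−19.60)²/19.60 + (16−14.15)²/14.15 + (5−11.25)²/11.25 = 7.3812
df = 2

test statistic = 7.381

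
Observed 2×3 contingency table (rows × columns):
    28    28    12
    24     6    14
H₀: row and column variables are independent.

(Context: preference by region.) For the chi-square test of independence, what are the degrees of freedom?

degrees of freedom = 2

df = (r−1)(c−1) = (2−1)·(3−1) = 2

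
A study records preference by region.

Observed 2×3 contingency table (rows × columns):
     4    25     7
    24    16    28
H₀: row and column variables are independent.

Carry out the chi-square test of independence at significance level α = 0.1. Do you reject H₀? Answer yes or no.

Row totals [36, 68], col totals [28, 41, 35], n=104
χ² = (4−9.69)²/9.69 + (25−14.19)²/14.19 + (7−12.12)²/12.12 + (24−18.31)²/18.31 + (16−26.81)²/26.81 + (28−22.88)²/22.88 = 21.0037
df = 2
p-value (upper-tail) = 0.00003
At α=0.1: p < α → reject H₀

reject H₀: yes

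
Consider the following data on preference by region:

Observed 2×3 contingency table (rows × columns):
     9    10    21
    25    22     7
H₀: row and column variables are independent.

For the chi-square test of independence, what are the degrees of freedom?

df = (r−1)(c−1) = (2−1)·(3−1) = 2

degrees of freedom = 2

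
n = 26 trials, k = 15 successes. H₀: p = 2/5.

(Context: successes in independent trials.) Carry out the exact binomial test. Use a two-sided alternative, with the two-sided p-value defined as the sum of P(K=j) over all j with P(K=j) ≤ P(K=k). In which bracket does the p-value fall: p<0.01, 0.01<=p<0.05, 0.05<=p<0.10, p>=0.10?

Exact binomial: n=26, k=15, p₀=2/5=0.4000
P(X=j) = C(n,j)·p₀^j·(1−p₀)^(n−j); p = Σ P(X=j) over j with P(X=j) ≤ P(X=15)
p-value (two-sided) = 0.07316
→ bracket: 0.05<=p<0.10

p-value bracket: 0.05<=p<0.10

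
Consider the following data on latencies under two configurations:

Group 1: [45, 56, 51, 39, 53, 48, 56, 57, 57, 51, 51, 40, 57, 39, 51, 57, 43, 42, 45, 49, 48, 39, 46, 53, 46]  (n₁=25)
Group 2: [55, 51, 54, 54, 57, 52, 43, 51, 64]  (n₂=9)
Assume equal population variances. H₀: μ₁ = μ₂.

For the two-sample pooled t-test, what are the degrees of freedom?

df = n₁ + n₂ − 2 = 25 + 9 − 2 = 32

degrees of freedom = 32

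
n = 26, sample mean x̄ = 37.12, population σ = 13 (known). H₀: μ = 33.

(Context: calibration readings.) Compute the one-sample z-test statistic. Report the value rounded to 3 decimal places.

test statistic = 1.616

SE = σ/√n = 13/√26 = 2.5495
z = (x̄−μ₀)/SE = (37.12−33)/2.5495 = 1.6160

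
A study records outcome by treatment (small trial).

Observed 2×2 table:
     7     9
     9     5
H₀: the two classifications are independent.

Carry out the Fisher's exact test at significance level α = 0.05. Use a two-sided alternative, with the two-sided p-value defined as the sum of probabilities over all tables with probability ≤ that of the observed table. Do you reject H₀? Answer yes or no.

reject H₀: no

Margins: r₁=16, r₂=14, c₁=16, c₂=14, n=30
p_obs = C(16,7)·C(14,9)/C(30,16); sum pmf over tables with pmf ≤ p_obs
p-value (two-sided) = 0.29888
At α=0.05: p ≥ α → fail to reject H₀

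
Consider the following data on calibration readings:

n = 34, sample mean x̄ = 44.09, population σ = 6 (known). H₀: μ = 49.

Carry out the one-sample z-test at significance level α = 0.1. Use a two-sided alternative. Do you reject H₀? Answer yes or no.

reject H₀: yes

SE = σ/√n = 6/√34 = 1.0290
z = (x̄−μ₀)/SE = (44.09−49)/1.0290 = -4.7717
p-value (two-sided) = 0.00000
At α=0.1: p < α → reject H₀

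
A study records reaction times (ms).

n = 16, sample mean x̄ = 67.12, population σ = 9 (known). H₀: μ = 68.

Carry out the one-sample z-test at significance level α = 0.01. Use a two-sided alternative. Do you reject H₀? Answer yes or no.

reject H₀: no

SE = σ/√n = 9/√16 = 2.2500
z = (x̄−μ₀)/SE = (67.12−68)/2.2500 = -0.3911
p-value (two-sided) = 0.69572
At α=0.01: p ≥ α → fail to reject H₀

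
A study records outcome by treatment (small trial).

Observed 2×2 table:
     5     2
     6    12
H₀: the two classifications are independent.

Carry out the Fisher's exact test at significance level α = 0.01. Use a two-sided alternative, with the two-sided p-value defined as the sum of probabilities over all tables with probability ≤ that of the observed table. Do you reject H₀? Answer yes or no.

reject H₀: no

Margins: r₁=7, r₂=18, c₁=11, c₂=14, n=25
p_obs = C(7,5)·C(18,6)/C(25,11); sum pmf over tables with pmf ≤ p_obs
p-value (two-sided) = 0.17746
At α=0.01: p ≥ α → fail to reject H₀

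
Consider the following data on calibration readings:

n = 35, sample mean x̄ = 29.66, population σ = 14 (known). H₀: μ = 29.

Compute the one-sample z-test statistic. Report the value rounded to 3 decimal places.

test statistic = 0.279

SE = σ/√n = 14/√35 = 2.3664
z = (x̄−μ₀)/SE = (29.66−29)/2.3664 = 0.2789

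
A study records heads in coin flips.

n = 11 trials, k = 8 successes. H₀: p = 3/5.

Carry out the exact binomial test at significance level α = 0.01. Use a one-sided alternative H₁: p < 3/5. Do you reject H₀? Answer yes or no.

reject H₀: no

Exact binomial: n=11, k=8, p₀=3/5=0.6000
P(X≤8) from Σ C(n,i)·p₀^i·(1−p₀)^(n−i)
p-value (one-sided, H₁ less) = 0.88108
At α=0.01: p ≥ α → fail to reject H₀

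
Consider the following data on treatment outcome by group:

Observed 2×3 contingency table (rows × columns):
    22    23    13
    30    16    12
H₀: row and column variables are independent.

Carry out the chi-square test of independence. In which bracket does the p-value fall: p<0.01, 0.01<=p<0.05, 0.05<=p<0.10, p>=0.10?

p-value bracket: p>=0.10

Row totals [58, 58], col totals [52, 39, 25], n=116
χ² = (22−26.00)²/26.00 + (23−19.50)²/19.50 + (13−12.50)²/12.50 + (30−26.00)²/26.00 + (16−19.50)²/19.50 + (12−12.50)²/12.50 = 2.5272
df = 2
p-value (upper-tail) = 0.28264
→ bracket: p>=0.10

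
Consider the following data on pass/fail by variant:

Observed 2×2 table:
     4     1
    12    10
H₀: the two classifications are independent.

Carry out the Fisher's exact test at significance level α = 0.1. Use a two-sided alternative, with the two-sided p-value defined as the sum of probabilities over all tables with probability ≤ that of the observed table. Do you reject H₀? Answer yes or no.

Margins: r₁=5, r₂=22, c₁=16, c₂=11, n=27
p_obs = C(5,4)·C(22,12)/C(27,16); sum pmf over tables with pmf ≤ p_obs
p-value (two-sided) = 0.61848
At α=0.1: p ≥ α → fail to reject H₀

reject H₀: no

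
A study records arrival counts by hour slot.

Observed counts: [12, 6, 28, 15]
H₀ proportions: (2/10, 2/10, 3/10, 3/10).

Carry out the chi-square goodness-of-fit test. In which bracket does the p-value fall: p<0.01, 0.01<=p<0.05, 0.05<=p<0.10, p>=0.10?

p-value bracket: 0.01<=p<0.05

n = 61; E_i = n·p_i = [12.20, 12.20, 18.30, 18.30]
χ² = (12−12.20)²/12.20 + (6−12.20)²/12.20 + (28−18.30)²/18.30 + (15−18.30)²/18.30 = 8.8907
df = 3
p-value (upper-tail) = 0.03078
→ bracket: 0.01<=p<0.05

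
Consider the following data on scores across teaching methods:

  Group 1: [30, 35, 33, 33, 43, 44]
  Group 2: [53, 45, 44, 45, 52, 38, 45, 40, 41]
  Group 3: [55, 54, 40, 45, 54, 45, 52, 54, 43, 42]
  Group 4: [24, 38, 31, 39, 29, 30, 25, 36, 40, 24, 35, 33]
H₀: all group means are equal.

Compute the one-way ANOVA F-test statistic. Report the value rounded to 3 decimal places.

Group means [36.33, 44.78, 48.40, 32.00], grand mean 40.243
SSB = Σnᵢ(x̄ᵢ−x̄)² = 1757.522; SSW = ΣΣ(x−x̄ᵢ)² = 1051.289
MSB = 1757.522/3 = 585.8406; MSW = 1051.289/33 = 31.8572
F = MSB/MSW = 18.3896
df = (3, 33)

test statistic = 18.390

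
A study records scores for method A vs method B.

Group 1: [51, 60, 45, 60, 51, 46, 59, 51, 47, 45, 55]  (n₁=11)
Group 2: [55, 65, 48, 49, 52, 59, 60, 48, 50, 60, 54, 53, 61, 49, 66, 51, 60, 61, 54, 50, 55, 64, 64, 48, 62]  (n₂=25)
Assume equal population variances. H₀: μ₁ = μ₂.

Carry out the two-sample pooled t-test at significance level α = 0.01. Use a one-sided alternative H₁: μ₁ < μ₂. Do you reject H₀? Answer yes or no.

reject H₀: no

x̄₁=51.818, s₁=5.896, n₁=11
x̄₂=55.920, s₂=6.034, n₂=25
s_p² = [10·5.896² + 24·6.034²]/34 = 35.9258
SE = √(s_p²·(1/11+1/25)) = 2.1686
t = (51.818−55.920)/2.1686 = -1.8914
df = 34
p-value (one-sided, H₁ less) = 0.03356
At α=0.01: p ≥ α → fail to reject H₀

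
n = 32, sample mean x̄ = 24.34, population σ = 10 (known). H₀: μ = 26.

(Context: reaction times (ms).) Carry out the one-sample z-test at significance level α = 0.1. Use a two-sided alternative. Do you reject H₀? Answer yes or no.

reject H₀: no

SE = σ/√n = 10/√32 = 1.7678
z = (x̄−μ₀)/SE = (24.34−26)/1.7678 = -0.9390
p-value (two-sided) = 0.34771
At α=0.1: p ≥ α → fail to reject H₀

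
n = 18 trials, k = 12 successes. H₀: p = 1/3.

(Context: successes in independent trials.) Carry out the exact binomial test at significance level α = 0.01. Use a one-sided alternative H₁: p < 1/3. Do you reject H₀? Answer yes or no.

reject H₀: no

Exact binomial: n=18, k=12, p₀=1/3=0.3333
P(X≤12) from Σ C(n,i)·p₀^i·(1−p₀)^(n−i)
p-value (one-sided, H₁ less) = 0.99915
At α=0.01: p ≥ α → fail to reject H₀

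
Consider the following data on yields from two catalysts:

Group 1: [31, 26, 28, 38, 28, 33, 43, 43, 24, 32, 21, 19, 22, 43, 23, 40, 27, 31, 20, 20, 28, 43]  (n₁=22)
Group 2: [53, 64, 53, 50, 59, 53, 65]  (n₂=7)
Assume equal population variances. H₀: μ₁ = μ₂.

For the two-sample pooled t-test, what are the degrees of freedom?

df = n₁ + n₂ − 2 = 22 + 7 − 2 = 27

degrees of freedom = 27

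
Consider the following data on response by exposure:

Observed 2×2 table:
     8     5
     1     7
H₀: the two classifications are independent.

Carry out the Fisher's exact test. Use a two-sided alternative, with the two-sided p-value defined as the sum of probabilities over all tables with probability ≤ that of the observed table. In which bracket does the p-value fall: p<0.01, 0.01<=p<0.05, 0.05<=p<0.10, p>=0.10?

Margins: r₁=13, r₂=8, c₁=9, c₂=12, n=21
p_obs = C(13,8)·C(8,1)/C(21,9); sum pmf over tables with pmf ≤ p_obs
p-value (two-sided) = 0.06687
→ bracket: 0.05<=p<0.10

p-value bracket: 0.05<=p<0.10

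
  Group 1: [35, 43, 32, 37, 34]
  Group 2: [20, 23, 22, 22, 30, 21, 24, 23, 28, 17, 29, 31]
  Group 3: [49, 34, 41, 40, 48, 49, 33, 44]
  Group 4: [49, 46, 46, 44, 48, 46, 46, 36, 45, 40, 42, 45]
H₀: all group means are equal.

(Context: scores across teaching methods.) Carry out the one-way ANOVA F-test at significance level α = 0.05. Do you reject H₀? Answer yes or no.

Group means [36.20, 24.17, 42.25, 44.42], grand mean 36.270
SSB = Σnᵢ(x̄ᵢ−x̄)² = 2840.414; SSW = ΣΣ(x−x̄ᵢ)² = 708.883
MSB = 2840.414/3 = 946.8047; MSW = 708.883/33 = 21.4813
F = MSB/MSW = 44.0757
df = (3, 33)
p-value (upper-tail) = 0.00000
At α=0.05: p < α → reject H₀

reject H₀: yes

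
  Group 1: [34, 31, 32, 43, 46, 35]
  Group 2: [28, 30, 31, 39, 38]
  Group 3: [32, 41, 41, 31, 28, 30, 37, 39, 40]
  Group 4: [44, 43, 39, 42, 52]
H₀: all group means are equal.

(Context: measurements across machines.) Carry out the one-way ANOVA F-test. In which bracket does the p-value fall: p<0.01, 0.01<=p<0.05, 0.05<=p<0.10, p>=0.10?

Group means [36.83, 33.20, 35.44, 44.00], grand mean 37.040
SSB = Σnᵢ(x̄ᵢ−x̄)² = 339.104; SSW = ΣΣ(x−x̄ᵢ)² = 597.856
MSB = 339.104/3 = 113.0348; MSW = 597.856/21 = 28.4693
F = MSB/MSW = 3.9704
df = (3, 21)
p-value (upper-tail) = 0.02182
→ bracket: 0.01<=p<0.05

p-value bracket: 0.01<=p<0.05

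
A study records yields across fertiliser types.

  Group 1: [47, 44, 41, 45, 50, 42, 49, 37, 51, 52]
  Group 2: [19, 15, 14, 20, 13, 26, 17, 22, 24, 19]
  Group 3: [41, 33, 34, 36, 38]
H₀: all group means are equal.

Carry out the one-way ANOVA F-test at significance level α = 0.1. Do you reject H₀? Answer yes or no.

reject H₀: yes

Group means [45.80, 18.90, 36.40], grand mean 33.160
SSB = Σnᵢ(x̄ᵢ−x̄)² = 3683.660; SSW = ΣΣ(x−x̄ᵢ)² = 419.700
MSB = 3683.660/2 = 1841.8300; MSW = 419.700/22 = 19.0773
F = MSB/MSW = 96.5458
df = (2, 22)
p-value (upper-tail) = 0.00000
At α=0.1: p < α → reject H₀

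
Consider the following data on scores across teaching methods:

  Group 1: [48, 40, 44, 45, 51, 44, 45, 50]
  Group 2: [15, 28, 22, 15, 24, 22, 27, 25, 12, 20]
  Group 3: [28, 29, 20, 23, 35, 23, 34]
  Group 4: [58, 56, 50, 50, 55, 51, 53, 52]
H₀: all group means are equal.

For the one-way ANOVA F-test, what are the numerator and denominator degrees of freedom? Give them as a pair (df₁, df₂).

k = 4 groups, N = 33 total
df = (k−1, N−k) = (4−1, 33−4) = (3, 29)

degrees of freedom = [3, 29]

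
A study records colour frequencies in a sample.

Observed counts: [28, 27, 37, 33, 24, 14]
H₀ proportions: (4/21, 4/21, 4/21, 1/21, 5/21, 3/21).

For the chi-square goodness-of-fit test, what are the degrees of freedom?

degrees of freedom = 5

df = k − 1 = 6 − 1 = 5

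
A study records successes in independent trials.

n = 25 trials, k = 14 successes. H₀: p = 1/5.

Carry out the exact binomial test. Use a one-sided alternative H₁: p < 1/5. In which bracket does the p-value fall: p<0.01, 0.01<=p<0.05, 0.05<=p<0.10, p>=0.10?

Exact binomial: n=25, k=14, p₀=1/5=0.2000
P(X≤14) from Σ C(n,i)·p₀^i·(1−p₀)^(n−i)
p-value (one-sided, H₁ less) = 0.99999
→ bracket: p>=0.10

p-value bracket: p>=0.10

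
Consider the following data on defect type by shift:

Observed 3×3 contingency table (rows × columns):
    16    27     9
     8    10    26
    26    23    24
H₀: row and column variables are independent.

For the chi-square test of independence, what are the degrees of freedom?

df = (r−1)(c−1) = (3−1)·(3−1) = 4

degrees of freedom = 4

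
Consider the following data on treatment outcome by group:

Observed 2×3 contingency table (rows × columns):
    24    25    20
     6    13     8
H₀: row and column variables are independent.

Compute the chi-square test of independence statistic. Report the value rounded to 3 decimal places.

Row totals [69, 27], col totals [30, 38, 28], n=96
χ² = (24−21.56)²/21.56 + (25−27.31)²/27.31 + (20−20.12)²/20.12 + (6−8.44)²/8.44 + (13−10.69)²/10.69 + (8−7.88)²/7.88 = 1.6786
df = 2

test statistic = 1.679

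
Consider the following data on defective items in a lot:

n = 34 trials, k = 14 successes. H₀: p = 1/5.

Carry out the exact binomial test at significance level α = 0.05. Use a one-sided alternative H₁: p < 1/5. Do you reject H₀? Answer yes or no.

Exact binomial: n=34, k=14, p₀=1/5=0.2000
P(X≤14) from Σ C(n,i)·p₀^i·(1−p₀)^(n−i)
p-value (one-sided, H₁ less) = 0.99877
At α=0.05: p ≥ α → fail to reject H₀

reject H₀: no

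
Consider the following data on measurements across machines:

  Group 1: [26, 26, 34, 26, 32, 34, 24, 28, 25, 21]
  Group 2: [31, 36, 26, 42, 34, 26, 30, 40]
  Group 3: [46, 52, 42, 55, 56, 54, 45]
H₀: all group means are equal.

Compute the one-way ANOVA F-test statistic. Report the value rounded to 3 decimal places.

test statistic = 38.645

Group means [27.60, 33.12, 50.00], grand mean 35.640
SSB = Σnᵢ(x̄ᵢ−x̄)² = 2140.485; SSW = ΣΣ(x−x̄ᵢ)² = 609.275
MSB = 2140.485/2 = 1070.2425; MSW = 609.275/22 = 27.6943
F = MSB/MSW = 38.6448
df = (2, 22)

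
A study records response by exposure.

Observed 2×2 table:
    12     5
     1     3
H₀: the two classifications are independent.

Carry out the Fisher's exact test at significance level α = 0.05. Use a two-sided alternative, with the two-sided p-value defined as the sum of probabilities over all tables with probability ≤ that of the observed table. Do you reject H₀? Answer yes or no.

Margins: r₁=17, r₂=4, c₁=13, c₂=8, n=21
p_obs = C(17,12)·C(4,1)/C(21,13); sum pmf over tables with pmf ≤ p_obs
p-value (two-sided) = 0.25280
At α=0.05: p ≥ α → fail to reject H₀

reject H₀: no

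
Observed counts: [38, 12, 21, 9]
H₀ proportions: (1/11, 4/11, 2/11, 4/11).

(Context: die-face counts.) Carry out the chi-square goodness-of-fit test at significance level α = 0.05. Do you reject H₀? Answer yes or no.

reject H₀: yes

n = 80; E_i = n·p_i = [7.27, 29.09, 14.55, 29.09]
χ² = (38−7.27)²/7.27 + (12−29.09)²/29.09 + (21−14.55)²/14.55 + (9−29.09)²/29.09 = 156.6031
df = 3
p-value (upper-tail) = 0.00000
At α=0.05: p < α → reject H₀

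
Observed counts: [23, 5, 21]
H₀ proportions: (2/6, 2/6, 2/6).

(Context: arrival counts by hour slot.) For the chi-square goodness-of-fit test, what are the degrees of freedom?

degrees of freedom = 2

df = k − 1 = 3 − 1 = 2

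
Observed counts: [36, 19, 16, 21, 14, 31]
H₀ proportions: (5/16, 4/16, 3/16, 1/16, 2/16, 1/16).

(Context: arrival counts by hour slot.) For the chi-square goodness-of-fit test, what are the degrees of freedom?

df = k − 1 = 6 − 1 = 5

degrees of freedom = 5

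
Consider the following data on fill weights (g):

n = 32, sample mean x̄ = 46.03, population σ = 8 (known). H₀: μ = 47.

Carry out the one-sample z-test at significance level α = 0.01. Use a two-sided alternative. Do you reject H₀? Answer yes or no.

SE = σ/√n = 8/√32 = 1.4142
z = (x̄−μ₀)/SE = (46.03−47)/1.4142 = -0.6859
p-value (two-sided) = 0.49278
At α=0.01: p ≥ α → fail to reject H₀

reject H₀: no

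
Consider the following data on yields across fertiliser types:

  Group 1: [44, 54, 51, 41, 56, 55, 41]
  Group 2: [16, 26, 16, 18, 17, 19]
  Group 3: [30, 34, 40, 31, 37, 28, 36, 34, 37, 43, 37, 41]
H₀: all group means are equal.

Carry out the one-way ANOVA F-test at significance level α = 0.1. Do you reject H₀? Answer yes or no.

reject H₀: yes

Group means [48.86, 18.67, 35.67], grand mean 35.280
SSB = Σnᵢ(x̄ᵢ−x̄)² = 2948.183; SSW = ΣΣ(x−x̄ᵢ)² = 562.857
MSB = 2948.183/2 = 1474.0914; MSW = 562.857/22 = 25.5844
F = MSB/MSW = 57.6168
df = (2, 22)
p-value (upper-tail) = 0.00000
At α=0.1: p < α → reject H₀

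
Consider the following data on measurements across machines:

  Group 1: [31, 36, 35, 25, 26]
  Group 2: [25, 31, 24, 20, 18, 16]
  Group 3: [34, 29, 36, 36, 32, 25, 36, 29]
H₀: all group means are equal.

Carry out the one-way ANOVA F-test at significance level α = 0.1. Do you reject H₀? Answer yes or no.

reject H₀: yes

Group means [30.60, 22.33, 32.12], grand mean 28.632
SSB = Σnᵢ(x̄ᵢ−x̄)² = 355.013; SSW = ΣΣ(x−x̄ᵢ)² = 369.408
MSB = 355.013/2 = 177.5064; MSW = 369.408/16 = 23.0880
F = MSB/MSW = 7.6882
df = (2, 16)
p-value (upper-tail) = 0.00457
At α=0.1: p < α → reject H₀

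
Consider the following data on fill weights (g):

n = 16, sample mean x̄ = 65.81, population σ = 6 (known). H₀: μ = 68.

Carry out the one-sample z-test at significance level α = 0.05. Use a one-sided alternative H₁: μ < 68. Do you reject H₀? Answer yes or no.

SE = σ/√n = 6/√16 = 1.5000
z = (x̄−μ₀)/SE = (65.81−68)/1.5000 = -1.4600
p-value (one-sided, H₁ less) = 0.07215
At α=0.05: p ≥ α → fail to reject H₀

reject H₀: no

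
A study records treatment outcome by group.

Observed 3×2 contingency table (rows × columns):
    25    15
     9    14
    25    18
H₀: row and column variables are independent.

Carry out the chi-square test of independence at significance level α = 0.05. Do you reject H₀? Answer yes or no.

Row totals [40, 23, 43], col totals [59, 47], n=106
χ² = (25−22.26)²/22.26 + (15−17.74)²/17.74 + (9−12.80)²/12.80 + (14−10.20)²/10.20 + (25−23.93)²/23.93 + (18−19.07)²/19.07 = 3.4117
df = 2
p-value (upper-tail) = 0.18162
At α=0.05: p ≥ α → fail to reject H₀

reject H₀: no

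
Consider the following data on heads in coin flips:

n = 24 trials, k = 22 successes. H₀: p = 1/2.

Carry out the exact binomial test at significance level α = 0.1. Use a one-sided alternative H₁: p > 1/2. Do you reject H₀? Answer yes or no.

reject H₀: yes

Exact binomial: n=24, k=22, p₀=1/2=0.5000
P(X≥22) from Σ C(n,i)·p₀^i·(1−p₀)^(n−i)
p-value (one-sided, H₁ greater) = 0.00002
At α=0.1: p < α → reject H₀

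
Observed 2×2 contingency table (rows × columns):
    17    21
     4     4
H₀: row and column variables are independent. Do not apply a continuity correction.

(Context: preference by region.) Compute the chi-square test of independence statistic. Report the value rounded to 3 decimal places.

Row totals [38, 8], col totals [21, 25], n=46
χ² = (17−17.35)²/17.35 + (21−20.65)²/20.65 + (4−3.65)²/3.65 + (4−4.35)²/4.35 = 0.0738
df = 1

test statistic = 0.074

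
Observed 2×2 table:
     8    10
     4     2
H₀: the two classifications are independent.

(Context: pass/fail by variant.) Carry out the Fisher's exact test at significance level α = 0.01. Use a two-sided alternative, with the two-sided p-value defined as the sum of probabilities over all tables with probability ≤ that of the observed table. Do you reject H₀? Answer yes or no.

Margins: r₁=18, r₂=6, c₁=12, c₂=12, n=24
p_obs = C(18,8)·C(6,4)/C(24,12); sum pmf over tables with pmf ≤ p_obs
p-value (two-sided) = 0.64041
At α=0.01: p ≥ α → fail to reject H₀

reject H₀: no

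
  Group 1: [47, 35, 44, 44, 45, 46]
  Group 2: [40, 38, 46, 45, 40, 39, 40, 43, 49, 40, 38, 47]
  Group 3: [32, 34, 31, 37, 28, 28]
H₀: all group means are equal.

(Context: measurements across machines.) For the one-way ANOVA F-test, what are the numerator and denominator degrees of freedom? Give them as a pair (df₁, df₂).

k = 3 groups, N = 24 total
df = (k−1, N−k) = (3−1, 24−3) = (2, 21)

degrees of freedom = [2, 21]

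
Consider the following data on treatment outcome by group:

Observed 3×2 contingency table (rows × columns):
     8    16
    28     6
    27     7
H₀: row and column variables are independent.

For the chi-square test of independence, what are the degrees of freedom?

df = (r−1)(c−1) = (3−1)·(2−1) = 2

degrees of freedom = 2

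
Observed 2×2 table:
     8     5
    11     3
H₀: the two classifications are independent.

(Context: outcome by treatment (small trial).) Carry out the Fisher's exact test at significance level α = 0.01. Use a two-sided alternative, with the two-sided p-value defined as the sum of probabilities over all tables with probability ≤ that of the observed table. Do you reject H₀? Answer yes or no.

reject H₀: no

Margins: r₁=13, r₂=14, c₁=19, c₂=8, n=27
p_obs = C(13,8)·C(14,11)/C(27,19); sum pmf over tables with pmf ≤ p_obs
p-value (two-sided) = 0.41971
At α=0.01: p ≥ α → fail to reject H₀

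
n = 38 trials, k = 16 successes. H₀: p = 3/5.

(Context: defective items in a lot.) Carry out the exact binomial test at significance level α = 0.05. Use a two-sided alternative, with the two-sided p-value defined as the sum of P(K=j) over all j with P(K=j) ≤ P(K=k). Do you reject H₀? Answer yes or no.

Exact binomial: n=38, k=16, p₀=3/5=0.6000
P(X=j) = C(n,j)·p₀^j·(1−p₀)^(n−j); p = Σ P(X=j) over j with P(X=j) ≤ P(X=16)
p-value (two-sided) = 0.03049
At α=0.05: p < α → reject H₀

reject H₀: yes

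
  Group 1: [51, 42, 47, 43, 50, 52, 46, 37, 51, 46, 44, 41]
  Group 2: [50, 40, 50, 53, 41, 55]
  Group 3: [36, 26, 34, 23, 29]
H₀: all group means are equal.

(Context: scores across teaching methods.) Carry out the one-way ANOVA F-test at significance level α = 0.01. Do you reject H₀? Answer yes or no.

Group means [45.83, 48.17, 29.60], grand mean 42.913
SSB = Σnᵢ(x̄ᵢ−x̄)² = 1154.126; SSW = ΣΣ(x−x̄ᵢ)² = 549.700
MSB = 1154.126/2 = 577.0630; MSW = 549.700/20 = 27.4850
F = MSB/MSW = 20.9956
df = (2, 20)
p-value (upper-tail) = 0.00001
At α=0.01: p < α → reject H₀

reject H₀: yes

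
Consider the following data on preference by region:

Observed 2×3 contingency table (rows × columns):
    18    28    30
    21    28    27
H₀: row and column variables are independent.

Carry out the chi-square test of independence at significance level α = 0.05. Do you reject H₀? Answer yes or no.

reject H₀: no

Row totals [76, 76], col totals [39, 56, 57], n=152
χ² = (18−19.50)²/19.50 + (28−28.00)²/28.00 + (30−28.50)²/28.50 + (21−19.50)²/19.50 + (28−28.00)²/28.00 + (27−28.50)²/28.50 = 0.3887
df = 2
p-value (upper-tail) = 0.82338
At α=0.05: p ≥ α → fail to reject H₀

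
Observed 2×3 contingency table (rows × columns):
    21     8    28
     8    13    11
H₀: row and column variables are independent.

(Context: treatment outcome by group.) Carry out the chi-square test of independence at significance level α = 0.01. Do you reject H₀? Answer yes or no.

reject H₀: no

Row totals [57, 32], col totals [29, 21, 39], n=89
χ² = (21−18.57)²/18.57 + (8−13.45)²/13.45 + (28−24.98)²/24.98 + (8−10.43)²/10.43 + (13−7.55)²/7.55 + (11−14.02)²/14.02 = 8.0403
df = 2
p-value (upper-tail) = 0.01795
At α=0.01: p ≥ α → fail to reject H₀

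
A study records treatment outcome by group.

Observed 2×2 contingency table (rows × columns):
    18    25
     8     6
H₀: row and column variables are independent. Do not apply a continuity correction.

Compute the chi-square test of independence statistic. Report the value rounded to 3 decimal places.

Row totals [43, 14], col totals [26, 31], n=57
χ² = (18−19.61)²/19.61 + (25−23.39)²/23.39 + (8−6.39)²/6.39 + (6−7.61)²/7.61 = 0.9943
df = 1

test statistic = 0.994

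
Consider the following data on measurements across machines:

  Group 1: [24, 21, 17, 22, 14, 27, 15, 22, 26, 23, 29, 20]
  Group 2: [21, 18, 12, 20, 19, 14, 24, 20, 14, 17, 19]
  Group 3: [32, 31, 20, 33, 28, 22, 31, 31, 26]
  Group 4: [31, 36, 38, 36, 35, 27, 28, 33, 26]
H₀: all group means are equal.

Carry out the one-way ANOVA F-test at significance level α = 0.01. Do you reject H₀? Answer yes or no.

reject H₀: yes

Group means [21.67, 18.00, 28.22, 32.22], grand mean 24.439
SSB = Σnᵢ(x̄ᵢ−x̄)² = 1222.320; SSW = ΣΣ(x−x̄ᵢ)² = 687.778
MSB = 1222.320/3 = 407.4399; MSW = 687.778/37 = 18.5886
F = MSB/MSW = 21.9188
df = (3, 37)
p-value (upper-tail) = 0.00000
At α=0.01: p < α → reject H₀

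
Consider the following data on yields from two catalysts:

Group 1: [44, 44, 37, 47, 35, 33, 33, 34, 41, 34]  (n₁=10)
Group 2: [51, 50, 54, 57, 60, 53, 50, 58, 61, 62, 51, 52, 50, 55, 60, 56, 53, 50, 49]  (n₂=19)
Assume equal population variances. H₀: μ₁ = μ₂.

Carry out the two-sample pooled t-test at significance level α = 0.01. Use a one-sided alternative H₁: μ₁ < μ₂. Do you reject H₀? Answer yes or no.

x̄₁=38.200, s₁=5.308, n₁=10
x̄₂=54.316, s₂=4.256, n₂=19
s_p² = [9·5.308² + 18·4.256²]/27 = 21.4706
SE = √(s_p²·(1/10+1/19)) = 1.8103
t = (38.200−54.316)/1.8103 = -8.9024
df = 27
p-value (one-sided, H₁ less) = 0.00000
At α=0.01: p < α → reject H₀

reject H₀: yes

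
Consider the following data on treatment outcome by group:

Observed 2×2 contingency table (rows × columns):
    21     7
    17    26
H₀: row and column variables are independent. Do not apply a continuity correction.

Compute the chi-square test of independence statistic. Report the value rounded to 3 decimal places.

Row totals [28, 43], col totals [38, 33], n=71
χ² = (21−14.99)²/14.99 + (7−13.01)²/13.01 + (17−23.01)²/23.01 + (26−19.99)²/19.99 = 8.5741
df = 1

test statistic = 8.574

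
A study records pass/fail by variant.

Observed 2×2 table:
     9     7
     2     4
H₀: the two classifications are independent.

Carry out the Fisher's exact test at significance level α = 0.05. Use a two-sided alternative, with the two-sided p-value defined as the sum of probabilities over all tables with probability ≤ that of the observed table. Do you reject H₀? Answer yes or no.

Margins: r₁=16, r₂=6, c₁=11, c₂=11, n=22
p_obs = C(16,9)·C(6,2)/C(22,11); sum pmf over tables with pmf ≤ p_obs
p-value (two-sided) = 0.63512
At α=0.05: p ≥ α → fail to reject H₀

reject H₀: no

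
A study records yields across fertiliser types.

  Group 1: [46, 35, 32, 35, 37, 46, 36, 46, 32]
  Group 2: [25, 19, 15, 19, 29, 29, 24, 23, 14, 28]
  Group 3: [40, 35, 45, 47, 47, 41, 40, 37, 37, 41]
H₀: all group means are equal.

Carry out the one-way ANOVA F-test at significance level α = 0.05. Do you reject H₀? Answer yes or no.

reject H₀: yes

Group means [38.33, 22.50, 41.00], grand mean 33.793
SSB = Σnᵢ(x̄ᵢ−x̄)² = 1980.259; SSW = ΣΣ(x−x̄ᵢ)² = 720.500
MSB = 1980.259/2 = 990.1293; MSW = 720.500/26 = 27.7115
F = MSB/MSW = 35.7299
df = (2, 26)
p-value (upper-tail) = 0.00000
At α=0.05: p < α → reject H₀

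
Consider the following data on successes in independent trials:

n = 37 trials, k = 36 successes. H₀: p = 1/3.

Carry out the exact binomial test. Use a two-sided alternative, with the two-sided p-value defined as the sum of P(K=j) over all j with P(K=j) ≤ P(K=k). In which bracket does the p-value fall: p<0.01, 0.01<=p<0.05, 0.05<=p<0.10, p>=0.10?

p-value bracket: p<0.01

Exact binomial: n=37, k=36, p₀=1/3=0.3333
P(X=j) = C(n,j)·p₀^j·(1−p₀)^(n−j); p = Σ P(X=j) over j with P(X=j) ≤ P(X=36)
p-value (two-sided) = 0.00000
→ bracket: p<0.01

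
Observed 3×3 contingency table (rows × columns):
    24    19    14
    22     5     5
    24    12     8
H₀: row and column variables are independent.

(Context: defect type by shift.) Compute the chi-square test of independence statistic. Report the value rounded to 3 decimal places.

Row totals [57, 32, 44], col totals [70, 36, 27], n=133
χ² = (24−30.00)²/30.00 + (19−15.43)²/15.43 + (14−11.57)²/11.57 + (22−16.84)²/16.84 + (5−8.66)²/8.66 + (5−6.50)²/6.50 + (24−23.16)²/23.16 + (12−11.91)²/11.91 + (8−8.93)²/8.93 = 6.1372
df = 4

test statistic = 6.137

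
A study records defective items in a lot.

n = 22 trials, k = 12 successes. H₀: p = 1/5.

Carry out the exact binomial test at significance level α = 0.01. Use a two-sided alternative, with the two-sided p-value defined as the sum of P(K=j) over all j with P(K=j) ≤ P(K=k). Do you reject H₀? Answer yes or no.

reject H₀: yes

Exact binomial: n=22, k=12, p₀=1/5=0.2000
P(X=j) = C(n,j)·p₀^j·(1−p₀)^(n−j); p = Σ P(X=j) over j with P(X=j) ≤ P(X=12)
p-value (two-sided) = 0.00035
At α=0.01: p < α → reject H₀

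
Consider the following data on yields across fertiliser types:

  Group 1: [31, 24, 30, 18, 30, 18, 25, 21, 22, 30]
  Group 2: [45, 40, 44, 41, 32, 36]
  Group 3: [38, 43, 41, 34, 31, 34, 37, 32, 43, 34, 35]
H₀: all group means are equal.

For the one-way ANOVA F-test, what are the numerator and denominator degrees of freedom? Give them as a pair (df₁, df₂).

k = 3 groups, N = 27 total
df = (k−1, N−k) = (3−1, 27−3) = (2, 24)

degrees of freedom = [2, 24]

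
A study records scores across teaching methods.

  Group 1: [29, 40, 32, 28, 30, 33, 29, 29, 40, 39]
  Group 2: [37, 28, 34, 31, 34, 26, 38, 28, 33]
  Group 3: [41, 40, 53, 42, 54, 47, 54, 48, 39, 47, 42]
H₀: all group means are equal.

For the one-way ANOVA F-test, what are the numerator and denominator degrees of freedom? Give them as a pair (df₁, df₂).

k = 3 groups, N = 30 total
df = (k−1, N−k) = (3−1, 30−3) = (2, 27)

degrees of freedom = [2, 27]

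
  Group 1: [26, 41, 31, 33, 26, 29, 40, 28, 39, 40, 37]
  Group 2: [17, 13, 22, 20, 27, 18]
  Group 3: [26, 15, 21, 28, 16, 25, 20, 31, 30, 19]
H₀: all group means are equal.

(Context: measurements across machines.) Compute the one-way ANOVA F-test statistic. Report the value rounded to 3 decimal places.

Group means [33.64, 19.50, 23.10], grand mean 26.593
SSB = Σnᵢ(x̄ᵢ−x̄)² = 969.573; SSW = ΣΣ(x−x̄ᵢ)² = 758.945
MSB = 969.573/2 = 484.7865; MSW = 758.945/24 = 31.6227
F = MSB/MSW = 15.3303
df = (2, 24)

test statistic = 15.330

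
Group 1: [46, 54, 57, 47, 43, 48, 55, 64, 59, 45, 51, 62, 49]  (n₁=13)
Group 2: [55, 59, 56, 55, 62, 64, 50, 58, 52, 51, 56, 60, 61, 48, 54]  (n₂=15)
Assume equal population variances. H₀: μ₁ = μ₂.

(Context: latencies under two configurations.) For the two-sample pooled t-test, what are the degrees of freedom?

degrees of freedom = 26

df = n₁ + n₂ − 2 = 13 + 15 − 2 = 26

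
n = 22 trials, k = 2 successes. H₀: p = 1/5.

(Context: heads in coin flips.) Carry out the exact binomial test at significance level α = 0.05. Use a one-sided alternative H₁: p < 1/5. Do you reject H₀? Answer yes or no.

Exact binomial: n=22, k=2, p₀=1/5=0.2000
P(X≤2) from Σ C(n,i)·p₀^i·(1−p₀)^(n−i)
p-value (one-sided, H₁ less) = 0.15449
At α=0.05: p ≥ α → fail to reject H₀

reject H₀: no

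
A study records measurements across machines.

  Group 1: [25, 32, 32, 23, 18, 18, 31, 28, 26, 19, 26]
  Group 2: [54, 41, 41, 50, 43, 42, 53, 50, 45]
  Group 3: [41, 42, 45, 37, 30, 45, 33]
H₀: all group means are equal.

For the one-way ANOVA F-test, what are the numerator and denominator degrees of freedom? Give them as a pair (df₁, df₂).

k = 3 groups, N = 27 total
df = (k−1, N−k) = (3−1, 27−3) = (2, 24)

degrees of freedom = [2, 24]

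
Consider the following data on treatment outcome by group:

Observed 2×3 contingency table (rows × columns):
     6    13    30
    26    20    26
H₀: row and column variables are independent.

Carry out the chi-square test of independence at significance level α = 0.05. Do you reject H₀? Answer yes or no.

reject H₀: yes

Row totals [49, 72], col totals [32, 33, 56], n=121
χ² = (6−12.96)²/12.96 + (13−13.36)²/13.36 + (30−22.68)²/22.68 + (26−19.04)²/19.04 + (20−19.64)²/19.64 + (26−33.32)²/33.32 = 10.2697
df = 2
p-value (upper-tail) = 0.00589
At α=0.05: p < α → reject H₀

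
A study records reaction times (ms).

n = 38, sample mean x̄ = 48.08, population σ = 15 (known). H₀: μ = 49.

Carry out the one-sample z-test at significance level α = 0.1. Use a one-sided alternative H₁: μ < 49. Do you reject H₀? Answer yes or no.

SE = σ/√n = 15/√38 = 2.4333
z = (x̄−μ₀)/SE = (48.08−49)/2.4333 = -0.3781
p-value (one-sided, H₁ less) = 0.35268
At α=0.1: p ≥ α → fail to reject H₀

reject H₀: no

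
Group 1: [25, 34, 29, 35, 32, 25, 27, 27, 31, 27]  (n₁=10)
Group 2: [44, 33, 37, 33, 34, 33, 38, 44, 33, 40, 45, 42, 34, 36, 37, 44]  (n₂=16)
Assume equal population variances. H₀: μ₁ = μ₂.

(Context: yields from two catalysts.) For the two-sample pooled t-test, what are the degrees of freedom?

df = n₁ + n₂ − 2 = 10 + 16 − 2 = 24

degrees of freedom = 24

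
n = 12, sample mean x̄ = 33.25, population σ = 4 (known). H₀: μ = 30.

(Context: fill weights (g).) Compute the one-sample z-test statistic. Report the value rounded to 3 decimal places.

SE = σ/√n = 4/√12 = 1.1547
z = (x̄−μ₀)/SE = (33.25−30)/1.1547 = 2.8146

test statistic = 2.815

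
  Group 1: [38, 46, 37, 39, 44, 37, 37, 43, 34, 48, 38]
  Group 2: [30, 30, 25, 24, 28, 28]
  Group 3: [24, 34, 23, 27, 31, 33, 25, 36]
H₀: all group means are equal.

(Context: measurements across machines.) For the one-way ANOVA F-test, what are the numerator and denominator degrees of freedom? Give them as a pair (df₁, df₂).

k = 3 groups, N = 25 total
df = (k−1, N−k) = (3−1, 25−3) = (2, 22)

degrees of freedom = [2, 22]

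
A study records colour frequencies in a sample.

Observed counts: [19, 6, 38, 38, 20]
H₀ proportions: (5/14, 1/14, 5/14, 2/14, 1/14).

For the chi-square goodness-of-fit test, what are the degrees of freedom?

df = k − 1 = 5 − 1 = 4

degrees of freedom = 4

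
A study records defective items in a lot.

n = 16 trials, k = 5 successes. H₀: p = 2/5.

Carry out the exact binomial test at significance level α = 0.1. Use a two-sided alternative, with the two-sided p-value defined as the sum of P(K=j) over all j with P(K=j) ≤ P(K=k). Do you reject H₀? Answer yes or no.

reject H₀: no

Exact binomial: n=16, k=5, p₀=2/5=0.4000
P(X=j) = C(n,j)·p₀^j·(1−p₀)^(n−j); p = Σ P(X=j) over j with P(X=j) ≤ P(X=5)
p-value (two-sided) = 0.61278
At α=0.1: p ≥ α → fail to reject H₀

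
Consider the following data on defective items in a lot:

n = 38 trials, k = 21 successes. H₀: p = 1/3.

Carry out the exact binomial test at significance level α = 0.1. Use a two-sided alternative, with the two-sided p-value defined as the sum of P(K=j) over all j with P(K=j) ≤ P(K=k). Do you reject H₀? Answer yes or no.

reject H₀: yes

Exact binomial: n=38, k=21, p₀=1/3=0.3333
P(X=j) = C(n,j)·p₀^j·(1−p₀)^(n−j); p = Σ P(X=j) over j with P(X=j) ≤ P(X=21)
p-value (two-sided) = 0.00560
At α=0.1: p < α → reject H₀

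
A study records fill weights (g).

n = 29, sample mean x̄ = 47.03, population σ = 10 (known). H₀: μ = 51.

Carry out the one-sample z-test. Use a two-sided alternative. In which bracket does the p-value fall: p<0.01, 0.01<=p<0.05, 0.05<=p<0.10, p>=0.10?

p-value bracket: 0.01<=p<0.05

SE = σ/√n = 10/√29 = 1.8570
z = (x̄−μ₀)/SE = (47.03−51)/1.8570 = -2.1379
p-value (two-sided) = 0.03252
→ bracket: 0.01<=p<0.05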